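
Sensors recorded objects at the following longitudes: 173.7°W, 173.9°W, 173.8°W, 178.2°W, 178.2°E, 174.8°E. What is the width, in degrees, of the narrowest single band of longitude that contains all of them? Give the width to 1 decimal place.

11.5°

Sort the longitudes: -178.2°, -173.9°, -173.8°, -173.7°, +174.8°, +178.2°.
Eastward gaps between consecutive values (wrapping around): 4.3°, 0.1°, 0.1°, 348.5°, 3.4°, 3.6°.
Largest gap = 348.5° ⇒ minimal covering band is its complement: 360° − 348.5° = 11.5°.
Band runs from +174.8° eastward to -173.7°, crossing the antimeridian.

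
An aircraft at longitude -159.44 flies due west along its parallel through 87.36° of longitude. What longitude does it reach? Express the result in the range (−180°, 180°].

+113.20°

Start at -159.44°; shift −87.36° → -246.80°.
-246.80° lies outside (−180°, 180°]; add 360° → +113.20°.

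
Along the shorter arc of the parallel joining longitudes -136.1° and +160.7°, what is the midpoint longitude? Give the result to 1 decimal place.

-167.7°

Signed shortest Δλ from -136.1° to +160.7° is -63.2°.
Midpoint longitude = -136.1° + (-63.2°)/2 = -136.1° − 31.6° = -167.7°.
(The naïve average (-136.1 + +160.7)/2 = 12.3° is on the wrong side of the globe.)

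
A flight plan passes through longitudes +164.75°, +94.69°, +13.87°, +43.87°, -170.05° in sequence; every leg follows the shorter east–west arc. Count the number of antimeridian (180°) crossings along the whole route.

Leg 1: +164.75° → +94.69°, shortest Δλ = -70.06° (west) — does not cross 180°.
Leg 2: +94.69° → +13.87°, shortest Δλ = -80.82° (west) — does not cross 180°.
Leg 3: +13.87° → +43.87°, shortest Δλ = 30.0° (east) — does not cross 180°.
Leg 4: +43.87° → -170.05°, shortest Δλ = 146.08° (east) — crosses 180°.
Total crossings: 1.

1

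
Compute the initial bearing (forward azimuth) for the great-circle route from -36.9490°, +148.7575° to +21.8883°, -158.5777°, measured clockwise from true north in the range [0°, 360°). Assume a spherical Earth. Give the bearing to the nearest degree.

Δλ = -158.5777 − 148.7575 = -307.3352°; wrapped into (−180°, 180°]: 52.6648°.
θ = atan2( sin Δλ · cos φ₂ , cos φ₁ · sin φ₂ − sin φ₁ · cos φ₂ · cos Δλ )
  = atan2(0.73778, 0.63621) = 49.228° → normalised to [0°, 360°): 49.228°.

49°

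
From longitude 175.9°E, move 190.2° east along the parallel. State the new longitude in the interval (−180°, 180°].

Start at +175.9°; shift +190.2° → +366.1°.
+366.1° lies outside (−180°, 180°]; subtract 360° → +6.1°.

6.1°E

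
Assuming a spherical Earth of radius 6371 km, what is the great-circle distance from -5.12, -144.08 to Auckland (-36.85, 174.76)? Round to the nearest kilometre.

Δλ = 174.76 − -144.08 = 318.84°; wrapped into (−180°, 180°]: -41.16°.
Δφ = -36.85 − -5.12 = -31.73°.
a = sin²(Δφ/2) + cos φ₁ · cos φ₂ · sin²(Δλ/2) = 0.173213.
c = 2·atan2(√a, √(1−a)) = 0.85850 rad → d = 6371·c ≈ 5469.51 km.

5470 km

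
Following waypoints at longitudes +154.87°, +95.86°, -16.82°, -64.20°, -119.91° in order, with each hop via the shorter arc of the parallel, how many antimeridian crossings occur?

Leg 1: +154.87° → +95.86°, shortest Δλ = -59.01° (west) — does not cross 180°.
Leg 2: +95.86° → -16.82°, shortest Δλ = -112.68° (west) — does not cross 180°.
Leg 3: -16.82° → -64.20°, shortest Δλ = -47.38° (west) — does not cross 180°.
Leg 4: -64.20° → -119.91°, shortest Δλ = -55.71° (west) — does not cross 180°.
Total crossings: 0.

0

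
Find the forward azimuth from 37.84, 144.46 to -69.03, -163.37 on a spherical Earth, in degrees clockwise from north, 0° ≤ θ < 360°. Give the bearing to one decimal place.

Δλ = -163.37 − 144.46 = -307.83°; wrapped into (−180°, 180°]: 52.17°.
θ = atan2( sin Δλ · cos φ₂ , cos φ₁ · sin φ₂ − sin φ₁ · cos φ₂ · cos Δλ )
  = atan2(0.28267, -0.87207) = 162.041° → normalised to [0°, 360°): 162.041°.

162.0°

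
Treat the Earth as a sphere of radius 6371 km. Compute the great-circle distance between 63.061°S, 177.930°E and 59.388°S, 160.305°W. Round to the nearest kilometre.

Δλ = -160.305 − 177.930 = -338.235°; wrapped into (−180°, 180°]: 21.765°.
Δφ = -59.388 − -63.061 = 3.673°.
a = sin²(Δφ/2) + cos φ₁ · cos φ₂ · sin²(Δλ/2) = 0.009250.
c = 2·atan2(√a, √(1−a)) = 0.19265 rad → d = 6371·c ≈ 1227.38 km.

1227 km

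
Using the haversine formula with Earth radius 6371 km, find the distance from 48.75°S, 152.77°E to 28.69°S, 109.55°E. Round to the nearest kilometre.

4283 km

Δλ = 109.55 − 152.77 = -43.22°.
Δφ = -28.69 − -48.75 = 20.06°.
a = sin²(Δφ/2) + cos φ₁ · cos φ₂ · sin²(Δλ/2) = 0.108784.
c = 2·atan2(√a, √(1−a)) = 0.67224 rad → d = 6371·c ≈ 4282.81 km.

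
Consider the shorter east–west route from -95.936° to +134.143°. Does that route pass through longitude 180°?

Yes

Naïve |134.143 − -95.936| = 230.079° > 180°, so the shorter arc goes the other way round — across 180°.
Signed shortest Δλ = ((134.143 − -95.936 + 180) mod 360) − 180 = -129.921°.
Going west by 129.921° from -95.936° passes through 180° before reaching +134.143°.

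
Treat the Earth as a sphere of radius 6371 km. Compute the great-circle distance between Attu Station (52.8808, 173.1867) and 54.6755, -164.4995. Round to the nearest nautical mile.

Δλ = -164.4995 − 173.1867 = -337.6862°; wrapped into (−180°, 180°]: 22.3138°.
Δφ = 54.6755 − 52.8808 = 1.7947°.
a = sin²(Δφ/2) + cos φ₁ · cos φ₂ · sin²(Δλ/2) = 0.013310.
c = 2·atan2(√a, √(1−a)) = 0.23125 rad → d = 6371·c ≈ 1473.29 km ≈ 795.51 nmi.

796 nmi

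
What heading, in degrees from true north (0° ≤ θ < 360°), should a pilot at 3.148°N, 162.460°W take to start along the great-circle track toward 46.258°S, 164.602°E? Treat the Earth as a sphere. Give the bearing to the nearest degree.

207°

Δλ = 164.602 − -162.460 = 327.062°; wrapped into (−180°, 180°]: -32.938°.
θ = atan2( sin Δλ · cos φ₂ , cos φ₁ · sin φ₂ − sin φ₁ · cos φ₂ · cos Δλ )
  = atan2(-0.37594, -0.75324) = -153.476° → normalised to [0°, 360°): 206.524°.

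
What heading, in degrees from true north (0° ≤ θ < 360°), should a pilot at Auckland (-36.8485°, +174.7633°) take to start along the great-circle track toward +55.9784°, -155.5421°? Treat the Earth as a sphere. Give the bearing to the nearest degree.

16°

Δλ = -155.5421 − 174.7633 = -330.3054°; wrapped into (−180°, 180°]: 29.6946°.
θ = atan2( sin Δλ · cos φ₂ , cos φ₁ · sin φ₂ − sin φ₁ · cos φ₂ · cos Δλ )
  = atan2(0.27717, 0.95472) = 16.189° → normalised to [0°, 360°): 16.189°.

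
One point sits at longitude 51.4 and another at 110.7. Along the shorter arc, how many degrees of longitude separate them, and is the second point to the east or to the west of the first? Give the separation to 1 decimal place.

Raw difference: 110.7 − 51.4 = 59.3°.
Normalise into (−180°, 180°]: 59.3° stays 59.3°.
Positive ⇒ the second point lies to the east; separation 59.3°.

59.3° east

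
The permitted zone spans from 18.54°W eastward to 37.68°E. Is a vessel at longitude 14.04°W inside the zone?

Yes

Band width going east from -18.54° to +37.68°: ((37.68 − -18.54) mod 360) = 56.22°.
Offset of -14.04° east of the west edge: ((-14.04 − -18.54) mod 360) = 4.50°.
4.50° ≤ 56.22° ⇒ inside.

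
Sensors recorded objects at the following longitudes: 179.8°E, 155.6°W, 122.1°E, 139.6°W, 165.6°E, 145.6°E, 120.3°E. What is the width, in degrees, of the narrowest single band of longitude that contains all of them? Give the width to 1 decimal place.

100.1°

Sort the longitudes: -155.6°, -139.6°, +120.3°, +122.1°, +145.6°, +165.6°, +179.8°.
Eastward gaps between consecutive values (wrapping around): 16.0°, 259.9°, 1.8°, 23.5°, 20.0°, 14.2°, 24.6°.
Largest gap = 259.9° ⇒ minimal covering band is its complement: 360° − 259.9° = 100.1°.
Band runs from +120.3° eastward to -139.6°, crossing the antimeridian.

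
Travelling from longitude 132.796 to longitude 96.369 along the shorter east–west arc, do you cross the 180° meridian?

Signed shortest Δλ = ((96.369 − 132.796 + 180) mod 360) − 180 = -36.427°.
Going west by 36.427° from +132.796° reaches +96.369° without touching 180°.

No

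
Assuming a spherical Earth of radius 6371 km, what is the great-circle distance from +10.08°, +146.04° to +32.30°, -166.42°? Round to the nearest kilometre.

5455 km

Δλ = -166.42 − 146.04 = -312.46°; wrapped into (−180°, 180°]: 47.54°.
Δφ = 32.30 − 10.08 = 22.22°.
a = sin²(Δφ/2) + cos φ₁ · cos φ₂ · sin²(Δλ/2) = 0.172334.
c = 2·atan2(√a, √(1−a)) = 0.85617 rad → d = 6371·c ≈ 5454.69 km.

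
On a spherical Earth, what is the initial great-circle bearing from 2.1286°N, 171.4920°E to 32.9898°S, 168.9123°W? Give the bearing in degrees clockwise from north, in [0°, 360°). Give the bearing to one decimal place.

Δλ = -168.9123 − 171.4920 = -340.4043°; wrapped into (−180°, 180°]: 19.5957°.
θ = atan2( sin Δλ · cos φ₂ , cos φ₁ · sin φ₂ − sin φ₁ · cos φ₂ · cos Δλ )
  = atan2(0.28131, -0.57346) = 153.870° → normalised to [0°, 360°): 153.870°.

153.9°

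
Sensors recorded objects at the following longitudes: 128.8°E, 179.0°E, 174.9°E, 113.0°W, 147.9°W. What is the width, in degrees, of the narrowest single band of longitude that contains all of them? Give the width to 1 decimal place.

118.2°

Sort the longitudes: -147.9°, -113.0°, +128.8°, +174.9°, +179.0°.
Eastward gaps between consecutive values (wrapping around): 34.9°, 241.8°, 46.1°, 4.1°, 33.1°.
Largest gap = 241.8° ⇒ minimal covering band is its complement: 360° − 241.8° = 118.2°.
Band runs from +128.8° eastward to -113.0°, crossing the antimeridian.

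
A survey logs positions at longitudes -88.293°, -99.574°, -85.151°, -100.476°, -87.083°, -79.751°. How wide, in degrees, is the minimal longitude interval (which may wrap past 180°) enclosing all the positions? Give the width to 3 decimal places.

20.725°

Sort the longitudes: -100.476°, -99.574°, -88.293°, -87.083°, -85.151°, -79.751°.
Eastward gaps between consecutive values (wrapping around): 0.902°, 11.281°, 1.210°, 1.932°, 5.400°, 339.275°.
Largest gap = 339.275° ⇒ minimal covering band is its complement: 360° − 339.275° = 20.725°.
Band runs from -100.476° eastward to -79.751°.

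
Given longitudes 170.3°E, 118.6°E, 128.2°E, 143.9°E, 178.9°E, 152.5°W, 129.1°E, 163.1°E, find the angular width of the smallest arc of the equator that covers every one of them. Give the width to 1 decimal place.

88.9°

Sort the longitudes: -152.5°, +118.6°, +128.2°, +129.1°, +143.9°, +163.1°, +170.3°, +178.9°.
Eastward gaps between consecutive values (wrapping around): 271.1°, 9.6°, 0.9°, 14.8°, 19.2°, 7.2°, 8.6°, 28.6°.
Largest gap = 271.1° ⇒ minimal covering band is its complement: 360° − 271.1° = 88.9°.
Band runs from +118.6° eastward to -152.5°, crossing the antimeridian.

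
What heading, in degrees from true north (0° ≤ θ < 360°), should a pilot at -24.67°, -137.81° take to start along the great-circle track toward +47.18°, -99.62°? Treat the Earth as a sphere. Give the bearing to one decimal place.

Δλ = -99.62 − -137.81 = 38.19°.
θ = atan2( sin Δλ · cos φ₂ , cos φ₁ · sin φ₂ − sin φ₁ · cos φ₂ · cos Δλ )
  = atan2(0.42024, 0.88952) = 25.287° → normalised to [0°, 360°): 25.287°.

25.3°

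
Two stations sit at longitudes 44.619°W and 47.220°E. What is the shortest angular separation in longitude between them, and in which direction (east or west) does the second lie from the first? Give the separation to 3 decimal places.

91.839° east

Raw difference: 47.220 − -44.619 = 91.839°.
Normalise into (−180°, 180°]: 91.839° stays 91.839°.
Positive ⇒ the second point lies to the east; separation 91.839°.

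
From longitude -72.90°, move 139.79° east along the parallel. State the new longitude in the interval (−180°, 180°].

+66.89°

Start at -72.90°; shift +139.79° → +66.89°.
+66.89° already lies in (−180°, 180°].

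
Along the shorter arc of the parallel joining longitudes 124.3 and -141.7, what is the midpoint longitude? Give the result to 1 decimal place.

+171.3°

Signed shortest Δλ from +124.3° to -141.7° is +94.0°.
Midpoint longitude = +124.3° + (+94.0°)/2 = +124.3° + 47.0° = +171.3°.
(The naïve average (+124.3 + -141.7)/2 = -8.7° is on the wrong side of the globe.)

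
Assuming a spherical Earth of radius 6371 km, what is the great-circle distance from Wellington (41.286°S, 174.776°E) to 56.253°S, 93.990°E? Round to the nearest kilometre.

Δλ = 93.990 − 174.776 = -80.786°.
Δφ = -56.253 − -41.286 = -14.967°.
a = sin²(Δφ/2) + cos φ₁ · cos φ₂ · sin²(Δλ/2) = 0.192261.
c = 2·atan2(√a, √(1−a)) = 0.90780 rad → d = 6371·c ≈ 5783.61 km.

5784 km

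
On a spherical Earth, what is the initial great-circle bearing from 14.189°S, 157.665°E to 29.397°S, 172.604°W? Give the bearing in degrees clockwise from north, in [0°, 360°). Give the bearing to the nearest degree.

124°

Δλ = -172.604 − 157.665 = -330.269°; wrapped into (−180°, 180°]: 29.731°.
θ = atan2( sin Δλ · cos φ₂ , cos φ₁ · sin φ₂ − sin φ₁ · cos φ₂ · cos Δλ )
  = atan2(0.43207, -0.29044) = 123.909° → normalised to [0°, 360°): 123.909°.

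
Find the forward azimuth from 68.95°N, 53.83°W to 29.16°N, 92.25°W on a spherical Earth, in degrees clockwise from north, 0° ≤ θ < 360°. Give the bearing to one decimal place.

Δλ = -92.25 − -53.83 = -38.42°.
θ = atan2( sin Δλ · cos φ₂ , cos φ₁ · sin φ₂ − sin φ₁ · cos φ₂ · cos Δλ )
  = atan2(-0.54266, -0.46351) = -130.502° → normalised to [0°, 360°): 229.498°.

229.5°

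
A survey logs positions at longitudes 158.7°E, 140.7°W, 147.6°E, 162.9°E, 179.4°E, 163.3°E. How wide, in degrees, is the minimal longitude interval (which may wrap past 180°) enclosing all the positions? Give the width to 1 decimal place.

Sort the longitudes: -140.7°, +147.6°, +158.7°, +162.9°, +163.3°, +179.4°.
Eastward gaps between consecutive values (wrapping around): 288.3°, 11.1°, 4.2°, 0.4°, 16.1°, 39.9°.
Largest gap = 288.3° ⇒ minimal covering band is its complement: 360° − 288.3° = 71.7°.
Band runs from +147.6° eastward to -140.7°, crossing the antimeridian.

71.7°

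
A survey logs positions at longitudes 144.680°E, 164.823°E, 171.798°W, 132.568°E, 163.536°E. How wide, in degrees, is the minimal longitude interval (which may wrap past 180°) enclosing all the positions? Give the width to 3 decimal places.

55.634°

Sort the longitudes: -171.798°, +132.568°, +144.680°, +163.536°, +164.823°.
Eastward gaps between consecutive values (wrapping around): 304.366°, 12.112°, 18.856°, 1.287°, 23.379°.
Largest gap = 304.366° ⇒ minimal covering band is its complement: 360° − 304.366° = 55.634°.
Band runs from +132.568° eastward to -171.798°, crossing the antimeridian.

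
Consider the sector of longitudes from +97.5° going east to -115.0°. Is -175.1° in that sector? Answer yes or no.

Band width going east from +97.5° to -115.0°: ((-115.0 − 97.5) mod 360) = 147.5°.
Offset of -175.1° east of the west edge: ((-175.1 − 97.5) mod 360) = 87.4°.
87.4° ≤ 147.5° ⇒ inside.

Yes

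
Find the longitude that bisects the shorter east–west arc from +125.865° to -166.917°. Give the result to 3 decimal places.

+159.474°

Signed shortest Δλ from +125.865° to -166.917° is +67.218°.
Midpoint longitude = +125.865° + (+67.218°)/2 = +125.865° + 33.609° = +159.474°.
(The naïve average (+125.865 + -166.917)/2 = -20.526° is on the wrong side of the globe.)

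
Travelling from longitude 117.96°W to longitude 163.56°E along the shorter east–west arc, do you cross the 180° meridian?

Yes

Naïve |163.56 − -117.96| = 281.52° > 180°, so the shorter arc goes the other way round — across 180°.
Signed shortest Δλ = ((163.56 − -117.96 + 180) mod 360) − 180 = -78.48°.
Going west by 78.48° from -117.96° passes through 180° before reaching +163.56°.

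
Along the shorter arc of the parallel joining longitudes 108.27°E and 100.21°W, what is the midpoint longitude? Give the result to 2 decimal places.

Signed shortest Δλ from +108.27° to -100.21° is +151.52°.
Midpoint longitude = +108.27° + (+151.52°)/2 = +108.27° + 75.76° = +184.03°.
Normalise into (−180°, 180°]: -175.97°.
(The naïve average (+108.27 + -100.21)/2 = 4.03° is on the wrong side of the globe.)

175.97°W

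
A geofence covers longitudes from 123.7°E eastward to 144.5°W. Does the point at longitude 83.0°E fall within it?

No

Band width going east from +123.7° to -144.5°: ((-144.5 − 123.7) mod 360) = 91.8°.
Offset of +83.0° east of the west edge: ((83.0 − 123.7) mod 360) = 319.3°.
319.3° > 91.8° ⇒ outside.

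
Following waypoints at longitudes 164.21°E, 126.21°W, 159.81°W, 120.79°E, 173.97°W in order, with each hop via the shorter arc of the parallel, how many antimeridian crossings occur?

3

Leg 1: +164.21° → -126.21°, shortest Δλ = 69.58° (east) — crosses 180°.
Leg 2: -126.21° → -159.81°, shortest Δλ = -33.6° (west) — does not cross 180°.
Leg 3: -159.81° → +120.79°, shortest Δλ = -79.4° (west) — crosses 180°.
Leg 4: +120.79° → -173.97°, shortest Δλ = 65.24° (east) — crosses 180°.
Total crossings: 3.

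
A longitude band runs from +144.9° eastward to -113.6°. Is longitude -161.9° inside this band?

Band width going east from +144.9° to -113.6°: ((-113.6 − 144.9) mod 360) = 101.5°.
Offset of -161.9° east of the west edge: ((-161.9 − 144.9) mod 360) = 53.2°.
53.2° ≤ 101.5° ⇒ inside.

Yes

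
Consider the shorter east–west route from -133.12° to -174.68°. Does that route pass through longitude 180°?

No

Signed shortest Δλ = ((-174.68 − -133.12 + 180) mod 360) − 180 = -41.56°.
Going west by 41.56° from -133.12° reaches -174.68° without touching 180°.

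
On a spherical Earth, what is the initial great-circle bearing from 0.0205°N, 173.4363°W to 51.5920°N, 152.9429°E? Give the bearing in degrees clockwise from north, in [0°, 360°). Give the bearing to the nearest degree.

Δλ = 152.9429 − -173.4363 = 326.3792°; wrapped into (−180°, 180°]: -33.6208°.
θ = atan2( sin Δλ · cos φ₂ , cos φ₁ · sin φ₂ − sin φ₁ · cos φ₂ · cos Δλ )
  = atan2(-0.34399, 0.78342) = -23.705° → normalised to [0°, 360°): 336.295°.

336°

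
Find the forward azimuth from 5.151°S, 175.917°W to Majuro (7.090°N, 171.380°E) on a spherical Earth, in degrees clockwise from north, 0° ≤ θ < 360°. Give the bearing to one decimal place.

Δλ = 171.380 − -175.917 = 347.297°; wrapped into (−180°, 180°]: -12.703°.
θ = atan2( sin Δλ · cos φ₂ , cos φ₁ · sin φ₂ − sin φ₁ · cos φ₂ · cos Δλ )
  = atan2(-0.21822, 0.20984) = -46.121° → normalised to [0°, 360°): 313.879°.

313.9°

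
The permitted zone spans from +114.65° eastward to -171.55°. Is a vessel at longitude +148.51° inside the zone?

Yes

Band width going east from +114.65° to -171.55°: ((-171.55 − 114.65) mod 360) = 73.80°.
Offset of +148.51° east of the west edge: ((148.51 − 114.65) mod 360) = 33.86°.
33.86° ≤ 73.80° ⇒ inside.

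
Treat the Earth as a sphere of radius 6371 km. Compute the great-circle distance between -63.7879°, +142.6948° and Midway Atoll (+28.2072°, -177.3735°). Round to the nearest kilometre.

Δλ = -177.3735 − 142.6948 = -320.0683°; wrapped into (−180°, 180°]: 39.9317°.
Δφ = 28.2072 − -63.7879 = 91.9951°.
a = sin²(Δφ/2) + cos φ₁ · cos φ₂ · sin²(Δλ/2) = 0.562791.
c = 2·atan2(√a, √(1−a)) = 1.69671 rad → d = 6371·c ≈ 10809.74 km.

10810 km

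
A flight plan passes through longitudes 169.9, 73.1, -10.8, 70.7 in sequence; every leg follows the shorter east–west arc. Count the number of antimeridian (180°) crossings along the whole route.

0

Leg 1: +169.9° → +73.1°, shortest Δλ = -96.8° (west) — does not cross 180°.
Leg 2: +73.1° → -10.8°, shortest Δλ = -83.9° (west) — does not cross 180°.
Leg 3: -10.8° → +70.7°, shortest Δλ = 81.5° (east) — does not cross 180°.
Total crossings: 0.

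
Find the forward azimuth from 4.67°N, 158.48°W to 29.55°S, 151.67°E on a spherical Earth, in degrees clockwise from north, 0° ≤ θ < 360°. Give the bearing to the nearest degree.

Δλ = 151.67 − -158.48 = 310.15°; wrapped into (−180°, 180°]: -49.85°.
θ = atan2( sin Δλ · cos φ₂ , cos φ₁ · sin φ₂ − sin φ₁ · cos φ₂ · cos Δλ )
  = atan2(-0.66494, -0.53721) = -128.935° → normalised to [0°, 360°): 231.065°.

231°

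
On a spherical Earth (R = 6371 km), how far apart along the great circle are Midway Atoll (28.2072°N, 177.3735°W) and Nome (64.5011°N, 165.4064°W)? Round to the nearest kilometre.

4124 km

Δλ = -165.4064 − -177.3735 = 11.9671°.
Δφ = 64.5011 − 28.2072 = 36.2939°.
a = sin²(Δφ/2) + cos φ₁ · cos φ₂ · sin²(Δλ/2) = 0.101127.
c = 2·atan2(√a, √(1−a)) = 0.64725 rad → d = 6371·c ≈ 4123.62 km.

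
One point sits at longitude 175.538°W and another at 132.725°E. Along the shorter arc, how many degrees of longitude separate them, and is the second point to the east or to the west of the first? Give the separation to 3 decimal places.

Raw difference: 132.725 − -175.538 = 308.263°.
Normalise into (−180°, 180°]: 308.263° − 360° = -51.737°.
Negative ⇒ the second point lies to the west; separation 51.737°.

51.737° west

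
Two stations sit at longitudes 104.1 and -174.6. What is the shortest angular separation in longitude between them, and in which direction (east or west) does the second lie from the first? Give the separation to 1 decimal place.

81.3° east

Raw difference: -174.6 − 104.1 = -278.7°.
Normalise into (−180°, 180°]: -278.7° + 360° = 81.3°.
Positive ⇒ the second point lies to the east; separation 81.3°.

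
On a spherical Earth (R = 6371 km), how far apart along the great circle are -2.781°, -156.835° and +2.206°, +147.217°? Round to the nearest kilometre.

6244 km

Δλ = 147.217 − -156.835 = 304.052°; wrapped into (−180°, 180°]: -55.948°.
Δφ = 2.206 − -2.781 = 4.987°.
a = sin²(Δφ/2) + cos φ₁ · cos φ₂ · sin²(Δλ/2) = 0.221498.
c = 2·atan2(√a, √(1−a)) = 0.98002 rad → d = 6371·c ≈ 6243.73 km.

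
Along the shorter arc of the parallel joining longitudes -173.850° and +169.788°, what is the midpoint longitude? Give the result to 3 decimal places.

Signed shortest Δλ from -173.850° to +169.788° is -16.362°.
Midpoint longitude = -173.850° + (-16.362°)/2 = -173.850° − 8.181° = -182.031°.
Normalise into (−180°, 180°]: +177.969°.
(The naïve average (-173.850 + +169.788)/2 = -2.031° is on the wrong side of the globe.)

+177.969°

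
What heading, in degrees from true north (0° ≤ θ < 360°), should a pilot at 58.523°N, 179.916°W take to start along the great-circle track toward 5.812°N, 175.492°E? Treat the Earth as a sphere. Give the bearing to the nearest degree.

186°

Δλ = 175.492 − -179.916 = 355.408°; wrapped into (−180°, 180°]: -4.592°.
θ = atan2( sin Δλ · cos φ₂ , cos φ₁ · sin φ₂ − sin φ₁ · cos φ₂ · cos Δλ )
  = atan2(-0.07965, -0.79287) = -174.264° → normalised to [0°, 360°): 185.736°.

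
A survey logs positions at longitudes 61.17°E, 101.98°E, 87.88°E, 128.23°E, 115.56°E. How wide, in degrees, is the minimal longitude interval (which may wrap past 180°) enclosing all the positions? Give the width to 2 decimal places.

67.06°

Sort the longitudes: +61.17°, +87.88°, +101.98°, +115.56°, +128.23°.
Eastward gaps between consecutive values (wrapping around): 26.71°, 14.10°, 13.58°, 12.67°, 292.94°.
Largest gap = 292.94° ⇒ minimal covering band is its complement: 360° − 292.94° = 67.06°.
Band runs from +61.17° eastward to +128.23°.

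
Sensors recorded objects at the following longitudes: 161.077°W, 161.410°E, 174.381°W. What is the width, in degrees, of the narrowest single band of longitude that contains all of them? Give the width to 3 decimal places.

Sort the longitudes: -174.381°, -161.077°, +161.410°.
Eastward gaps between consecutive values (wrapping around): 13.304°, 322.487°, 24.209°.
Largest gap = 322.487° ⇒ minimal covering band is its complement: 360° − 322.487° = 37.513°.
Band runs from +161.410° eastward to -161.077°, crossing the antimeridian.

37.513°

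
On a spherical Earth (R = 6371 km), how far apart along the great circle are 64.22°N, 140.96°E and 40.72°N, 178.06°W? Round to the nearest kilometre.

Δλ = -178.06 − 140.96 = -319.02°; wrapped into (−180°, 180°]: 40.98°.
Δφ = 40.72 − 64.22 = -23.50°.
a = sin²(Δφ/2) + cos φ₁ · cos φ₂ · sin²(Δλ/2) = 0.081859.
c = 2·atan2(√a, √(1−a)) = 0.58033 rad → d = 6371·c ≈ 3697.29 km.

3697 km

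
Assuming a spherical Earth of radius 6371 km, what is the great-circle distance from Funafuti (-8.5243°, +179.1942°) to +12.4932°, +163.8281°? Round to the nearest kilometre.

Δλ = 163.8281 − 179.1942 = -15.3661°.
Δφ = 12.4932 − -8.5243 = 21.0175°.
a = sin²(Δφ/2) + cos φ₁ · cos φ₂ · sin²(Δλ/2) = 0.050522.
c = 2·atan2(√a, √(1−a)) = 0.45342 rad → d = 6371·c ≈ 2888.72 km.

2889 km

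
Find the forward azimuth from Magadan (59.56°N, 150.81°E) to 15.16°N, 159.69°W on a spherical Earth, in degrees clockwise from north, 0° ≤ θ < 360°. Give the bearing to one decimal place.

Δλ = -159.69 − 150.81 = -310.50°; wrapped into (−180°, 180°]: 49.50°.
θ = atan2( sin Δλ · cos φ₂ , cos φ₁ · sin φ₂ − sin φ₁ · cos φ₂ · cos Δλ )
  = atan2(0.73394, -0.40795) = 119.067° → normalised to [0°, 360°): 119.067°.

119.1°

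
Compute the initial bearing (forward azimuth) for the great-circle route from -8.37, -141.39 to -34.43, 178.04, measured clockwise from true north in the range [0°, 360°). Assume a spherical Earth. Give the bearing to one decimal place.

Δλ = 178.04 − -141.39 = 319.43°; wrapped into (−180°, 180°]: -40.57°.
θ = atan2( sin Δλ · cos φ₂ , cos φ₁ · sin φ₂ − sin φ₁ · cos φ₂ · cos Δλ )
  = atan2(-0.53644, -0.46817) = -131.112° → normalised to [0°, 360°): 228.888°.

228.9°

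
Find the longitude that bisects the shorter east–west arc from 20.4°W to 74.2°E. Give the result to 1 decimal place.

Signed shortest Δλ from -20.4° to +74.2° is +94.6°.
Midpoint longitude = -20.4° + (+94.6°)/2 = -20.4° + 47.3° = +26.9°.

26.9°E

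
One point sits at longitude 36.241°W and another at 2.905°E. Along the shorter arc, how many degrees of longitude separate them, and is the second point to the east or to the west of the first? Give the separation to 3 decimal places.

39.146° east

Raw difference: 2.905 − -36.241 = 39.146°.
Normalise into (−180°, 180°]: 39.146° stays 39.146°.
Positive ⇒ the second point lies to the east; separation 39.146°.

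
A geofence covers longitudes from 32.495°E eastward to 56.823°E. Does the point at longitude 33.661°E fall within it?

Yes

Band width going east from +32.495° to +56.823°: ((56.823 − 32.495) mod 360) = 24.328°.
Offset of +33.661° east of the west edge: ((33.661 − 32.495) mod 360) = 1.166°.
1.166° ≤ 24.328° ⇒ inside.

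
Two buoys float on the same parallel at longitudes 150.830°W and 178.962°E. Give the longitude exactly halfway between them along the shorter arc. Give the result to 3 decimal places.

Signed shortest Δλ from -150.830° to +178.962° is -30.208°.
Midpoint longitude = -150.830° + (-30.208°)/2 = -150.830° − 15.104° = -165.934°.
(The naïve average (-150.830 + +178.962)/2 = 14.066° is on the wrong side of the globe.)

165.934°W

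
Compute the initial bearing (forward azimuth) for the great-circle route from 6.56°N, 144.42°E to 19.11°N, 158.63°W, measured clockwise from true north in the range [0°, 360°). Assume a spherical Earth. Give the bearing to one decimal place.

Δλ = -158.63 − 144.42 = -303.05°; wrapped into (−180°, 180°]: 56.95°.
θ = atan2( sin Δλ · cos φ₂ , cos φ₁ · sin φ₂ − sin φ₁ · cos φ₂ · cos Δλ )
  = atan2(0.79200, 0.26637) = 71.411° → normalised to [0°, 360°): 71.411°.

71.4°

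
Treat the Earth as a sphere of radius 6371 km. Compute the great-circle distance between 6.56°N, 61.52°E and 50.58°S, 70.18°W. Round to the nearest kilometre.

13402 km

Δλ = -70.18 − 61.52 = -131.70°.
Δφ = -50.58 − 6.56 = -57.14°.
a = sin²(Δφ/2) + cos φ₁ · cos φ₂ · sin²(Δλ/2) = 0.753955.
c = 2·atan2(√a, √(1−a)) = 2.10355 rad → d = 6371·c ≈ 13401.74 km.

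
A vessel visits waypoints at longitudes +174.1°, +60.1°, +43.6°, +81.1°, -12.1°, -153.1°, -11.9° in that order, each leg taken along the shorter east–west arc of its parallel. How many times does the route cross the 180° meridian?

Leg 1: +174.1° → +60.1°, shortest Δλ = -114.0° (west) — does not cross 180°.
Leg 2: +60.1° → +43.6°, shortest Δλ = -16.5° (west) — does not cross 180°.
Leg 3: +43.6° → +81.1°, shortest Δλ = 37.5° (east) — does not cross 180°.
Leg 4: +81.1° → -12.1°, shortest Δλ = -93.2° (west) — does not cross 180°.
Leg 5: -12.1° → -153.1°, shortest Δλ = -141.0° (west) — does not cross 180°.
Leg 6: -153.1° → -11.9°, shortest Δλ = 141.2° (east) — does not cross 180°.
Total crossings: 0.

0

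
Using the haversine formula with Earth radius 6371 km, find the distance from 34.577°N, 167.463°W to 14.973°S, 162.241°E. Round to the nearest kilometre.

Δλ = 162.241 − -167.463 = 329.704°; wrapped into (−180°, 180°]: -30.296°.
Δφ = -14.973 − 34.577 = -49.550°.
a = sin²(Δφ/2) + cos φ₁ · cos φ₂ · sin²(Δλ/2) = 0.229922.
c = 2·atan2(√a, √(1−a)) = 1.00017 rad → d = 6371·c ≈ 6372.11 km.

6372 km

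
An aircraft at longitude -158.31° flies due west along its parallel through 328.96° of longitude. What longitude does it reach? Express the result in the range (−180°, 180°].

-127.27°

Start at -158.31°; shift −328.96° → -487.27°.
-487.27° lies outside (−180°, 180°]; add 360° → -127.27°.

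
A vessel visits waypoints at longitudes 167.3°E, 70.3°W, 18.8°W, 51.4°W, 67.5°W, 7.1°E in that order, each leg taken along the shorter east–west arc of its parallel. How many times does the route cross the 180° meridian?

Leg 1: +167.3° → -70.3°, shortest Δλ = 122.4° (east) — crosses 180°.
Leg 2: -70.3° → -18.8°, shortest Δλ = 51.5° (east) — does not cross 180°.
Leg 3: -18.8° → -51.4°, shortest Δλ = -32.6° (west) — does not cross 180°.
Leg 4: -51.4° → -67.5°, shortest Δλ = -16.1° (west) — does not cross 180°.
Leg 5: -67.5° → +7.1°, shortest Δλ = 74.6° (east) — does not cross 180°.
Total crossings: 1.

1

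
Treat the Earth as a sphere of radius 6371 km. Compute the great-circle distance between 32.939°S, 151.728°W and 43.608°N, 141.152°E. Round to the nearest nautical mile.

Δλ = 141.152 − -151.728 = 292.880°; wrapped into (−180°, 180°]: -67.120°.
Δφ = 43.608 − -32.939 = 76.547°.
a = sin²(Δφ/2) + cos φ₁ · cos φ₂ · sin²(Δλ/2) = 0.569383.
c = 2·atan2(√a, √(1−a)) = 1.71001 rad → d = 6371·c ≈ 10894.48 km ≈ 5882.55 nmi.

5883 nmi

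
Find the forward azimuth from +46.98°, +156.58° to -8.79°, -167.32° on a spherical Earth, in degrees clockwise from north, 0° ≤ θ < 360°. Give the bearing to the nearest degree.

Δλ = -167.32 − 156.58 = -323.90°; wrapped into (−180°, 180°]: 36.10°.
θ = atan2( sin Δλ · cos φ₂ , cos φ₁ · sin φ₂ − sin φ₁ · cos φ₂ · cos Δλ )
  = atan2(0.58228, -0.68805) = 139.760° → normalised to [0°, 360°): 139.760°.

140°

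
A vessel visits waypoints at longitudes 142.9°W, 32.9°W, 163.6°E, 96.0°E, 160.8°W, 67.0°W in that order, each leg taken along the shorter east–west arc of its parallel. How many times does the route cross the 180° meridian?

2

Leg 1: -142.9° → -32.9°, shortest Δλ = 110.0° (east) — does not cross 180°.
Leg 2: -32.9° → +163.6°, shortest Δλ = -163.5° (west) — crosses 180°.
Leg 3: +163.6° → +96.0°, shortest Δλ = -67.6° (west) — does not cross 180°.
Leg 4: +96.0° → -160.8°, shortest Δλ = 103.2° (east) — crosses 180°.
Leg 5: -160.8° → -67.0°, shortest Δλ = 93.8° (east) — does not cross 180°.
Total crossings: 2.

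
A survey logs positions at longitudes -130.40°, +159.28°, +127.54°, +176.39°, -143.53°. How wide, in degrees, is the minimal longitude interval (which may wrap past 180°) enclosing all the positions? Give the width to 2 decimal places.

Sort the longitudes: -143.53°, -130.40°, +127.54°, +159.28°, +176.39°.
Eastward gaps between consecutive values (wrapping around): 13.13°, 257.94°, 31.74°, 17.11°, 40.08°.
Largest gap = 257.94° ⇒ minimal covering band is its complement: 360° − 257.94° = 102.06°.
Band runs from +127.54° eastward to -130.40°, crossing the antimeridian.

102.06°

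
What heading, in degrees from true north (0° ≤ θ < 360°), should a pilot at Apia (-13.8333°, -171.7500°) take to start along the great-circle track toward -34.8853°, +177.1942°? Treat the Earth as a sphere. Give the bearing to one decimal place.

Δλ = 177.1942 − -171.7500 = 348.9442°; wrapped into (−180°, 180°]: -11.0558°.
θ = atan2( sin Δλ · cos φ₂ , cos φ₁ · sin φ₂ − sin φ₁ · cos φ₂ · cos Δλ )
  = atan2(-0.15730, -0.36286) = -156.562° → normalised to [0°, 360°): 203.438°.

203.4°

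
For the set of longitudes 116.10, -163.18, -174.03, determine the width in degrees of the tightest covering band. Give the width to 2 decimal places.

80.72°

Sort the longitudes: -174.03°, -163.18°, +116.10°.
Eastward gaps between consecutive values (wrapping around): 10.85°, 279.28°, 69.87°.
Largest gap = 279.28° ⇒ minimal covering band is its complement: 360° − 279.28° = 80.72°.
Band runs from +116.10° eastward to -163.18°, crossing the antimeridian.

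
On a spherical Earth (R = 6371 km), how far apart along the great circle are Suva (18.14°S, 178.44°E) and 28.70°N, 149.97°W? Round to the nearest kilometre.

6217 km

Δλ = -149.97 − 178.44 = -328.41°; wrapped into (−180°, 180°]: 31.59°.
Δφ = 28.70 − -18.14 = 46.84°.
a = sin²(Δφ/2) + cos φ₁ · cos φ₂ · sin²(Δλ/2) = 0.219739.
c = 2·atan2(√a, √(1−a)) = 0.97578 rad → d = 6371·c ≈ 6216.70 km.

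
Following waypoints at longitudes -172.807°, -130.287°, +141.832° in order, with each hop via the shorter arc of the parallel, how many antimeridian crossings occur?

1

Leg 1: -172.807° → -130.287°, shortest Δλ = 42.52° (east) — does not cross 180°.
Leg 2: -130.287° → +141.832°, shortest Δλ = -87.881° (west) — crosses 180°.
Total crossings: 1.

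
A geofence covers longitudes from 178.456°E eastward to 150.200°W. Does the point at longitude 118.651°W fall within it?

Band width going east from +178.456° to -150.200°: ((-150.200 − 178.456) mod 360) = 31.344°.
Offset of -118.651° east of the west edge: ((-118.651 − 178.456) mod 360) = 62.893°.
62.893° > 31.344° ⇒ outside.

No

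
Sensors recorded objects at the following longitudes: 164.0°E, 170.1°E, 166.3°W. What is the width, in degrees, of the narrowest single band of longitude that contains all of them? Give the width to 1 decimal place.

29.7°

Sort the longitudes: -166.3°, +164.0°, +170.1°.
Eastward gaps between consecutive values (wrapping around): 330.3°, 6.1°, 23.6°.
Largest gap = 330.3° ⇒ minimal covering band is its complement: 360° − 330.3° = 29.7°.
Band runs from +164.0° eastward to -166.3°, crossing the antimeridian.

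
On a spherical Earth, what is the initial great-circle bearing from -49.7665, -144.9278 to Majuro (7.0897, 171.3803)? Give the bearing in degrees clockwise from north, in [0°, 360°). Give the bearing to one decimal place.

312.5°

Δλ = 171.3803 − -144.9278 = 316.3081°; wrapped into (−180°, 180°]: -43.6919°.
θ = atan2( sin Δλ · cos φ₂ , cos φ₁ · sin φ₂ − sin φ₁ · cos φ₂ · cos Δλ )
  = atan2(-0.68550, 0.62750) = -47.529° → normalised to [0°, 360°): 312.471°.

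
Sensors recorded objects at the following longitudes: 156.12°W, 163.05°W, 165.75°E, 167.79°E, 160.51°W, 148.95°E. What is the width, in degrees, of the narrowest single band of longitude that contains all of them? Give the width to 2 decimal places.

Sort the longitudes: -163.05°, -160.51°, -156.12°, +148.95°, +165.75°, +167.79°.
Eastward gaps between consecutive values (wrapping around): 2.54°, 4.39°, 305.07°, 16.80°, 2.04°, 29.16°.
Largest gap = 305.07° ⇒ minimal covering band is its complement: 360° − 305.07° = 54.93°.
Band runs from +148.95° eastward to -156.12°, crossing the antimeridian.

54.93°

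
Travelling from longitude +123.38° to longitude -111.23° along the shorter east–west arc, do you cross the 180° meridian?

Yes

Naïve |-111.23 − 123.38| = 234.61° > 180°, so the shorter arc goes the other way round — across 180°.
Signed shortest Δλ = ((-111.23 − 123.38 + 180) mod 360) − 180 = 125.39°.
Going east by 125.39° from +123.38° passes through 180° before reaching -111.23°.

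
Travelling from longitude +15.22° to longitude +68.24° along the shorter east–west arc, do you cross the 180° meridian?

Signed shortest Δλ = ((68.24 − 15.22 + 180) mod 360) − 180 = 53.02°.
Going east by 53.02° from +15.22° reaches +68.24° without touching 180°.

No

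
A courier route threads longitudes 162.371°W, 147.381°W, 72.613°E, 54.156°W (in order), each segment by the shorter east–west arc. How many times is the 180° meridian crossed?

1

Leg 1: -162.371° → -147.381°, shortest Δλ = 14.99° (east) — does not cross 180°.
Leg 2: -147.381° → +72.613°, shortest Δλ = -140.006° (west) — crosses 180°.
Leg 3: +72.613° → -54.156°, shortest Δλ = -126.769° (west) — does not cross 180°.
Total crossings: 1.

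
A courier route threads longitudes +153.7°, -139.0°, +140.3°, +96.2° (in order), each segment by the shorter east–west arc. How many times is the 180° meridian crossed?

Leg 1: +153.7° → -139.0°, shortest Δλ = 67.3° (east) — crosses 180°.
Leg 2: -139.0° → +140.3°, shortest Δλ = -80.7° (west) — crosses 180°.
Leg 3: +140.3° → +96.2°, shortest Δλ = -44.1° (west) — does not cross 180°.
Total crossings: 2.

2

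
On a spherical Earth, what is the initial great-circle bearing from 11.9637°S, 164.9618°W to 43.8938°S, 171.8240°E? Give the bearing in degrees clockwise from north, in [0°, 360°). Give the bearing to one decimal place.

Δλ = 171.8240 − -164.9618 = 336.7858°; wrapped into (−180°, 180°]: -23.2142°.
θ = atan2( sin Δλ · cos φ₂ , cos φ₁ · sin φ₂ − sin φ₁ · cos φ₂ · cos Δλ )
  = atan2(-0.28405, -0.54098) = -152.298° → normalised to [0°, 360°): 207.702°.

207.7°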